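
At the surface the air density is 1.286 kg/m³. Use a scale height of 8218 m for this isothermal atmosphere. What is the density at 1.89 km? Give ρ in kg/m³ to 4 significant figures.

ρ ≈ 1.022 kg/m³

In an isothermal atmosphere, density decays like pressure: ρ = ρ₀ exp(−z/H).
z/H = 1890.0/8218.0 = 0.22998; exp(−0.22998) = 0.79455.
ρ = 1.286 × 0.79455 = 1.0218 kg/m³.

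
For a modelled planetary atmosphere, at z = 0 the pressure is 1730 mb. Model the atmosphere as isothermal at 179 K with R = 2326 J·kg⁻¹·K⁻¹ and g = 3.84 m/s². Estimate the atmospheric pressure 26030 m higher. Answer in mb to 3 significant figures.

P ≈ 1360 mb

Scale height: H = RT/g = 2326 × 179 / 3.84 = 108430 m.
Barometric formula: P = P₀ exp(−z/H).
z/H = 26030/108430 = 0.24006; exp(−0.24006) = 0.78658.
P = 1730 × 0.78658 = 1360.8 mb.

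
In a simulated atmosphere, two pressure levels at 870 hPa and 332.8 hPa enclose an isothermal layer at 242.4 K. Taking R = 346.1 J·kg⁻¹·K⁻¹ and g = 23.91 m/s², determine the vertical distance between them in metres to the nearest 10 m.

Δz ≈ 3370 m

Hypsometric equation: Δz = (R T̄/g) ln(P₁/P₂).
R T̄/g = 346.1 × 242.4 / 23.91 = 3508.8 m.
ln(870/332.8) = ln(2.6142) = 0.96096.
Δz = 3508.8 × 0.96096 = 3371.8 m.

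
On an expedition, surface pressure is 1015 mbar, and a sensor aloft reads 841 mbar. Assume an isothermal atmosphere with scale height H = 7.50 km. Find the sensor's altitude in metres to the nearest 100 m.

z ≈ 1400 m

Invert the barometric formula: z = H ln(P₀/P).
P₀/P = 1015/841 = 1.2069; ln(1.2069) = 0.18806.
z = 7500.0 × 0.18806 = 1410.5 m.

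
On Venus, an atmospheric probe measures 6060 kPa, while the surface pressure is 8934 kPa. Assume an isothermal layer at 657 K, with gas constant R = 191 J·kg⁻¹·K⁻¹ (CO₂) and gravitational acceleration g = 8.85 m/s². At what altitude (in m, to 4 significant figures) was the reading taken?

z ≈ 5504 m

Scale height: H = RT/g = 191 × 657 / 8.85 = 14179 m.
Invert the barometric formula: z = H ln(P₀/P).
P₀/P = 8934/6060 = 1.4743; ln(1.4743) = 0.38818.
z = 14179 × 0.38818 = 5504.0 m.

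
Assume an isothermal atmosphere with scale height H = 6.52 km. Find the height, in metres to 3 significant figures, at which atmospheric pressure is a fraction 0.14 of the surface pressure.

Set P/P₀ = exp(−z/H) = 0.14, so z = −H ln(0.14).
−ln(0.14) = 1.9661; z = 6520.0 × 1.9661 = 12819 m.

z ≈ 12800 m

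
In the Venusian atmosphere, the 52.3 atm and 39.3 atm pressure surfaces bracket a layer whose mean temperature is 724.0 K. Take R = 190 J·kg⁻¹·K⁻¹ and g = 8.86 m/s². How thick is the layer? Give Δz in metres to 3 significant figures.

Δz ≈ 4440 m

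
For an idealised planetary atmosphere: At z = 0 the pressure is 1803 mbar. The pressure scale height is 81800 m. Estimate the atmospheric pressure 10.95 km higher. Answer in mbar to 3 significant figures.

Barometric formula: P = P₀ exp(−z/H).
z/H = 10950/81800 = 0.13386; exp(−0.13386) = 0.87471.
P = 1803 × 0.87471 = 1577.1 mbar.

P ≈ 1580 mbar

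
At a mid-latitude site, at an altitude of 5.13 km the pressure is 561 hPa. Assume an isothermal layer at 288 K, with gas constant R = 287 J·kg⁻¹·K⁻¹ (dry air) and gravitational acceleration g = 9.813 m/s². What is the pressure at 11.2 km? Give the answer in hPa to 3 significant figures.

P ≈ 273 hPa

Scale height: H = RT/g = 287 × 288 / 9.813 = 8423.1 m.
Between two levels, P₂ = P₁ exp(−Δz/H) with Δz = z₂ − z₁.
Δz = 11200 − 5130.0 = 6070.0 m; Δz/H = 6070.0/8423.1 = 0.72064.
P₂ = 561 × exp(−0.72064) = 561 × 0.48644 = 272.89 hPa.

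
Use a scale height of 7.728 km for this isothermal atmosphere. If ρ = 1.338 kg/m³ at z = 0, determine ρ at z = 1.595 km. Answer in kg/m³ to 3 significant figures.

In an isothermal atmosphere, density decays like pressure: ρ = ρ₀ exp(−z/H).
z/H = 1595.0/7728.0 = 0.20639; exp(−0.20639) = 0.81352.
ρ = 1.338 × 0.81352 = 1.0885 kg/m³.

ρ ≈ 1.09 kg/m³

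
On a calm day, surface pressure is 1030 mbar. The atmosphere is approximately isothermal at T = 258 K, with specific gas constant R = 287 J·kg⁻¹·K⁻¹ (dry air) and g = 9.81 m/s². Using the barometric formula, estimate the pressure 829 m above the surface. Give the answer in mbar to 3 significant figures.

Scale height: H = RT/g = 287 × 258 / 9.81 = 7548.0 m.
Barometric formula: P = P₀ exp(−z/H).
z/H = 829.00/7548.0 = 0.10983; exp(−0.10983) = 0.89599.
P = 1030 × 0.89599 = 922.87 mbar.

P ≈ 923 mbar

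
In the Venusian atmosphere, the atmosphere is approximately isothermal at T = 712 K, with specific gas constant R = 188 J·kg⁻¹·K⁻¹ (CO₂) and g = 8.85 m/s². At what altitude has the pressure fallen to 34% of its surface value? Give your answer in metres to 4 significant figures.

z ≈ 16320 m

Scale height: H = RT/g = 188 × 712 / 8.85 = 15125 m.
Set P/P₀ = exp(−z/H) = 0.34, so z = −H ln(0.34).
−ln(0.34) = 1.0788; z = 15125 × 1.0788 = 16317 m.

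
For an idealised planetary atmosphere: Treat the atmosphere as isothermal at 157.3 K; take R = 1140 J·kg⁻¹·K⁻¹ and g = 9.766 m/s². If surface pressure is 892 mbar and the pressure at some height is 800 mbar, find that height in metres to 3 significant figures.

Scale height: H = RT/g = 1140 × 157.3 / 9.766 = 18362 m.
Invert the barometric formula: z = H ln(P₀/P).
P₀/P = 892/800 = 1.1150; ln(1.1150) = 0.10885.
z = 18362 × 0.10885 = 1998.7 m.

z ≈ 2000 m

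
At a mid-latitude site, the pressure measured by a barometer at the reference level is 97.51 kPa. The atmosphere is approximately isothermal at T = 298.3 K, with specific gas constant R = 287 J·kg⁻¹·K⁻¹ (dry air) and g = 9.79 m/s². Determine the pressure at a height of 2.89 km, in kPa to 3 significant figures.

P ≈ 70.1 kPa

Scale height: H = RT/g = 287 × 298.3 / 9.79 = 8744.9 m.
Barometric formula: P = P₀ exp(−z/H).
z/H = 2890.0/8744.9 = 0.33048; exp(−0.33048) = 0.71858.
P = 97.51 × 0.71858 = 70.069 kPa.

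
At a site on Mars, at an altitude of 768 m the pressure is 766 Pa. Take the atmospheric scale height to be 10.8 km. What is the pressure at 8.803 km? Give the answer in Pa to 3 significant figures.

Between two levels, P₂ = P₁ exp(−Δz/H) with Δz = z₂ − z₁.
Δz = 8803.0 − 768.00 = 8035.0 m; Δz/H = 8035.0/10800 = 0.74398.
P₂ = 766 × exp(−0.74398) = 766 × 0.47522 = 364.02 Pa.

P ≈ 364 Pa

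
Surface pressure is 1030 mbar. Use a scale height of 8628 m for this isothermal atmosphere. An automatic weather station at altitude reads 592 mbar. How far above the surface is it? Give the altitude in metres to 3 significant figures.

z ≈ 4780 m

Invert the barometric formula: z = H ln(P₀/P).
P₀/P = 1030/592 = 1.7399; ln(1.7399) = 0.55383.
z = 8628.0 × 0.55383 = 4778.4 m.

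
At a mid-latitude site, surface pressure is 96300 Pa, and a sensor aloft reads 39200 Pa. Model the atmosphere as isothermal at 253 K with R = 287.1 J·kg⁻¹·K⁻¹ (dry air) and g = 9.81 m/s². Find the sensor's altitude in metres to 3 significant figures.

Scale height: H = RT/g = 287.1 × 253 / 9.81 = 7404.3 m.
Invert the barometric formula: z = H ln(P₀/P).
P₀/P = 96300/39200 = 2.4566; ln(2.4566) = 0.89878.
z = 7404.3 × 0.89878 = 6654.8 m.

z ≈ 6650 m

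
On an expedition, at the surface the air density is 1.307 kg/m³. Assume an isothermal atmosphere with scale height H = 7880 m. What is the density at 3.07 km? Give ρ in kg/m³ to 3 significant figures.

ρ ≈ 0.885 kg/m³

In an isothermal atmosphere, density decays like pressure: ρ = ρ₀ exp(−z/H).
z/H = 3070.0/7880.0 = 0.38959; exp(−0.38959) = 0.67733.
ρ = 1.307 × 0.67733 = 0.88527 kg/m³.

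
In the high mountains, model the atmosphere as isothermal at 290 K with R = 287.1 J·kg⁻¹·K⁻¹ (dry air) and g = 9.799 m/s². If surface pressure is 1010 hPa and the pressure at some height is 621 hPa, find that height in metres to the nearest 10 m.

z ≈ 4130 m

Scale height: H = RT/g = 287.1 × 290 / 9.799 = 8496.7 m.
Invert the barometric formula: z = H ln(P₀/P).
P₀/P = 1010/621 = 1.6264; ln(1.6264) = 0.48637.
z = 8496.7 × 0.48637 = 4132.5 m.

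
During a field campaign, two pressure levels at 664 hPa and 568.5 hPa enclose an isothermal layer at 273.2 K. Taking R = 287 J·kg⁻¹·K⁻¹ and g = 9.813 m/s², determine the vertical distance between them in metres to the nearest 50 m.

Hypsometric equation: Δz = (R T̄/g) ln(P₁/P₂).
R T̄/g = 287 × 273.2 / 9.813 = 7990.3 m.
ln(664/568.5) = ln(1.1680) = 0.15529.
Δz = 7990.3 × 0.15529 = 1240.8 m.

Δz ≈ 1250 m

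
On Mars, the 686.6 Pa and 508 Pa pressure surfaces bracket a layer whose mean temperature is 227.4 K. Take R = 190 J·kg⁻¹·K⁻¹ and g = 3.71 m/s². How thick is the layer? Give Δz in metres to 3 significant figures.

Δz ≈ 3510 m

Hypsometric equation: Δz = (R T̄/g) ln(P₁/P₂).
R T̄/g = 190 × 227.4 / 3.71 = 11646 m.
ln(686.6/508) = ln(1.3516) = 0.30129.
Δz = 11646 × 0.30129 = 3508.8 m.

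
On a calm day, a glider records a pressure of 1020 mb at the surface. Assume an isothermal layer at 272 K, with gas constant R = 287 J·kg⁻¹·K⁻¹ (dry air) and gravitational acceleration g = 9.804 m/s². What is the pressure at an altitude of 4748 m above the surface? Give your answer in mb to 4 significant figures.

Scale height: H = RT/g = 287 × 272 / 9.804 = 7962.5 m.
Barometric formula: P = P₀ exp(−z/H).
z/H = 4748.0/7962.5 = 0.59630; exp(−0.59630) = 0.55085.
P = 1020 × 0.55085 = 561.87 mb.

P ≈ 561.9 mb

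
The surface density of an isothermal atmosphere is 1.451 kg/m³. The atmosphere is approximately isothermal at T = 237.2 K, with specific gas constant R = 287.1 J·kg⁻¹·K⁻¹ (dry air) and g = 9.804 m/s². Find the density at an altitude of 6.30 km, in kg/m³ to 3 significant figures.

Scale height: H = RT/g = 287.1 × 237.2 / 9.804 = 6946.2 m.
In an isothermal atmosphere, density decays like pressure: ρ = ρ₀ exp(−z/H).
z/H = 6300.0/6946.2 = 0.90697; exp(−0.90697) = 0.40375.
ρ = 1.451 × 0.40375 = 0.58584 kg/m³.

ρ ≈ 0.586 kg/m³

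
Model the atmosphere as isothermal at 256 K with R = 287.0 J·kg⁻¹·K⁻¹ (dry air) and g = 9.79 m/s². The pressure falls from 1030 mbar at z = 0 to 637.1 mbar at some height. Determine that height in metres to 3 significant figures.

Scale height: H = RT/g = 287.0 × 256 / 9.79 = 7504.8 m.
Invert the barometric formula: z = H ln(P₀/P).
P₀/P = 1030/637.1 = 1.6167; ln(1.6167) = 0.48039.
z = 7504.8 × 0.48039 = 3605.2 m.

z ≈ 3610 m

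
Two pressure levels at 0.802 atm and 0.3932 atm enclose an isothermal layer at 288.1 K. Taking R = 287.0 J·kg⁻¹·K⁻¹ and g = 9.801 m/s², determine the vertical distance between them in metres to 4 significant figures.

Δz ≈ 6013 m

Hypsometric equation: Δz = (R T̄/g) ln(P₁/P₂).
R T̄/g = 287.0 × 288.1 / 9.801 = 8436.4 m.
ln(0.802/0.3932) = ln(2.0397) = 0.71280.
Δz = 8436.4 × 0.71280 = 6013.5 m.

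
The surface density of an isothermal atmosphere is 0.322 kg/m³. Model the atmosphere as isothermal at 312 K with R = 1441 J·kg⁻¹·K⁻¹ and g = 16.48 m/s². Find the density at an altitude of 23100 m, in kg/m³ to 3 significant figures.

Scale height: H = RT/g = 1441 × 312 / 16.48 = 27281 m.
In an isothermal atmosphere, density decays like pressure: ρ = ρ₀ exp(−z/H).
z/H = 23100/27281 = 0.84674; exp(−0.84674) = 0.42881.
ρ = 0.322 × 0.42881 = 0.13808 kg/m³.

ρ ≈ 0.138 kg/m³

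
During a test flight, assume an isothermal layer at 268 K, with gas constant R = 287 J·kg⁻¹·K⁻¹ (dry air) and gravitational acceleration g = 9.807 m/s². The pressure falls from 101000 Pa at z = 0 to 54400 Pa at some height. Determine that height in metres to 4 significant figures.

Scale height: H = RT/g = 287 × 268 / 9.807 = 7843.0 m.
Invert the barometric formula: z = H ln(P₀/P).
P₀/P = 101000/54400 = 1.8566; ln(1.8566) = 0.61875.
z = 7843.0 × 0.61875 = 4852.9 m.

z ≈ 4853 m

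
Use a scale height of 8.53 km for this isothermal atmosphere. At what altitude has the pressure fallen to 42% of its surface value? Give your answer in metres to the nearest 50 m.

z ≈ 7400 m

Set P/P₀ = exp(−z/H) = 0.42, so z = −H ln(0.42).
−ln(0.42) = 0.86750; z = 8530.0 × 0.86750 = 7399.8 m.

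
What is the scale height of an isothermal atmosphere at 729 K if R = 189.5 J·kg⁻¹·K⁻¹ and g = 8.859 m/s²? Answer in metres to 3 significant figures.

The scale height of an isothermal atmosphere is H = RT/g.
H = 189.5 × 729 / 8.859 = 138150/8.859 = 15594 m.

H ≈ 15600 m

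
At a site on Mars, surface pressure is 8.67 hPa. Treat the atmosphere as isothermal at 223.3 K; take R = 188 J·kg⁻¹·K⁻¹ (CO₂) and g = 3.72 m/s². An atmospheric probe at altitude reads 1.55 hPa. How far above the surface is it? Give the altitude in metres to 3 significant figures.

Scale height: H = RT/g = 188 × 223.3 / 3.72 = 11285 m.
Invert the barometric formula: z = H ln(P₀/P).
P₀/P = 8.67/1.55 = 5.5935; ln(5.5935) = 1.7216.
z = 11285 × 1.7216 = 19428 m.

z ≈ 19400 m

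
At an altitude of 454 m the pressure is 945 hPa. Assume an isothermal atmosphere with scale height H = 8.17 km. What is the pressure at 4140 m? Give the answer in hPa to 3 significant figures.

Between two levels, P₂ = P₁ exp(−Δz/H) with Δz = z₂ − z₁.
Δz = 4140.0 − 454.00 = 3686.0 m; Δz/H = 3686.0/8170.0 = 0.45116.
P₂ = 945 × exp(−0.45116) = 945 × 0.63689 = 601.86 hPa.

P ≈ 602 hPa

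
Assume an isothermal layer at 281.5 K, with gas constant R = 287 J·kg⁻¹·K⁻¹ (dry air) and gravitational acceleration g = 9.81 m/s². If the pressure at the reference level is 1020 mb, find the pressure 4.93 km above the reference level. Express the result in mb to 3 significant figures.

P ≈ 561 mb

Scale height: H = RT/g = 287 × 281.5 / 9.81 = 8235.5 m.
Barometric formula: P = P₀ exp(−z/H).
z/H = 4930.0/8235.5 = 0.59863; exp(−0.59863) = 0.54956.
P = 1020 × 0.54956 = 560.55 mb.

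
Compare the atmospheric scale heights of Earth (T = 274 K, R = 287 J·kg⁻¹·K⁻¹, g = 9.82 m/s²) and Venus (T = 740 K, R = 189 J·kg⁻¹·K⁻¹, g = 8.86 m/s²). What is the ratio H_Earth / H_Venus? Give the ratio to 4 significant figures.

H_Earth/H_Venus ≈ 0.5073

H = RT/g for each body.
H_Earth = 287 × 274 / 9.82 = 8007.9 m.
H_Venus = 189 × 740 / 8.86 = 15786 m.
H_Earth/H_Venus = 8007.9/15786 = 0.50728.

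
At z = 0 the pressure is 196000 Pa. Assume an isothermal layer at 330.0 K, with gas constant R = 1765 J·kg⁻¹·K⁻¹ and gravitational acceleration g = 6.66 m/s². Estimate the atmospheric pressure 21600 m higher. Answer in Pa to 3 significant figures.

Scale height: H = RT/g = 1765 × 330.0 / 6.66 = 87455 m.
Barometric formula: P = P₀ exp(−z/H).
z/H = 21600/87455 = 0.24698; exp(−0.24698) = 0.78116.
P = 196000 × 0.78116 = 153110 Pa.

P ≈ 153000 Pa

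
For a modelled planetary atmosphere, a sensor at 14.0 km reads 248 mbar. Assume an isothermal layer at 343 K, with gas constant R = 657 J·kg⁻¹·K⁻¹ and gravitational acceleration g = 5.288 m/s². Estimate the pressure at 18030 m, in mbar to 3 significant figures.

Scale height: H = RT/g = 657 × 343 / 5.288 = 42616 m.
Between two levels, P₂ = P₁ exp(−Δz/H) with Δz = z₂ − z₁.
Δz = 18030 − 14000 = 4030.0 m; Δz/H = 4030.0/42616 = 0.094565.
P₂ = 248 × exp(−0.094565) = 248 × 0.90977 = 225.62 mbar.

P ≈ 226 mbar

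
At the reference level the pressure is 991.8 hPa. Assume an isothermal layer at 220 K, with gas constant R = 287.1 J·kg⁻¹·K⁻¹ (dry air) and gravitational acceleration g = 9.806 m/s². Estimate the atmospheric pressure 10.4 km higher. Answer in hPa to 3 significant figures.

P ≈ 197 hPa

Scale height: H = RT/g = 287.1 × 220 / 9.806 = 6441.2 m.
Barometric formula: P = P₀ exp(−z/H).
z/H = 10400/6441.2 = 1.6146; exp(−1.6146) = 0.19897.
P = 991.8 × 0.19897 = 197.34 hPa.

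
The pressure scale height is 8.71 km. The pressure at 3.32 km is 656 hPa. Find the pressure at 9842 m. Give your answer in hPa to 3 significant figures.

P ≈ 310 hPa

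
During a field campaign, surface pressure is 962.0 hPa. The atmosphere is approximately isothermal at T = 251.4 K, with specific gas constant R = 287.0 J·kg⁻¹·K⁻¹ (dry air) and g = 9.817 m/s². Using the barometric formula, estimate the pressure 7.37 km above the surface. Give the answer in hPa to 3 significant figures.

Scale height: H = RT/g = 287.0 × 251.4 / 9.817 = 7349.7 m.
Barometric formula: P = P₀ exp(−z/H).
z/H = 7370.0/7349.7 = 1.0028; exp(−1.0028) = 0.36685.
P = 962.0 × 0.36685 = 352.91 hPa.

P ≈ 353 hPa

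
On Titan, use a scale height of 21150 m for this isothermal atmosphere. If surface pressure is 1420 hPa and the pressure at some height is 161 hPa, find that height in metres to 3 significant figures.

z ≈ 46000 m

Invert the barometric formula: z = H ln(P₀/P).
P₀/P = 1420/161 = 8.8199; ln(8.8199) = 2.1770.
z = 21150 × 2.1770 = 46044 m.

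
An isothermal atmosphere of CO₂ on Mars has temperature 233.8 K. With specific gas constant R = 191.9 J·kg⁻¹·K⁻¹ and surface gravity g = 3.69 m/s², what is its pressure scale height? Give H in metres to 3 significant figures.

H ≈ 12200 m

The scale height of an isothermal atmosphere is H = RT/g.
H = 191.9 × 233.8 / 3.69 = 44866/3.69 = 12159 m.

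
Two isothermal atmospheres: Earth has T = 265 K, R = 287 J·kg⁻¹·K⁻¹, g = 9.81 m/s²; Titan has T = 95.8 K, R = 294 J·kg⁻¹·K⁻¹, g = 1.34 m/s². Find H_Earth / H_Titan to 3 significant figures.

H = RT/g for each body.
H_Earth = 287 × 265 / 9.81 = 7752.8 m.
H_Titan = 294 × 95.8 / 1.34 = 21019 m.
H_Earth/H_Titan = 7752.8/21019 = 0.36885.

H_Earth/H_Titan ≈ 0.369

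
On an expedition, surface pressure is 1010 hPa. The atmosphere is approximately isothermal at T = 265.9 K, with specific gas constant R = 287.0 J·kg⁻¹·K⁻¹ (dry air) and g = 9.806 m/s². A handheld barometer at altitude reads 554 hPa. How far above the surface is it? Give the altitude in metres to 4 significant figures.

Scale height: H = RT/g = 287.0 × 265.9 / 9.806 = 7782.3 m.
Invert the barometric formula: z = H ln(P₀/P).
P₀/P = 1010/554 = 1.8231; ln(1.8231) = 0.60054.
z = 7782.3 × 0.60054 = 4673.6 m.

z ≈ 4674 m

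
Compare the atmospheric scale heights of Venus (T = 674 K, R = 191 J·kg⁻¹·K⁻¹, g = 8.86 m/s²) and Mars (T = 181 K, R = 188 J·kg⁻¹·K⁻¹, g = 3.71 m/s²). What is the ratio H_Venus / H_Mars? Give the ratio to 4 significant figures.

H = RT/g for each body.
H_Venus = 191 × 674 / 8.86 = 14530 m.
H_Mars = 188 × 181 / 3.71 = 9172.0 m.
H_Venus/H_Mars = 14530/9172.0 = 1.5842.

H_Venus/H_Mars ≈ 1.584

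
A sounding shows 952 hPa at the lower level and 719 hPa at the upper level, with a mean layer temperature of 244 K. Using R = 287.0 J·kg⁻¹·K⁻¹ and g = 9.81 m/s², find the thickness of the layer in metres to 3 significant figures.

Δz ≈ 2000 m

Hypsometric equation: Δz = (R T̄/g) ln(P₁/P₂).
R T̄/g = 287.0 × 244 / 9.81 = 7138.4 m.
ln(952/719) = ln(1.3241) = 0.28073.
Δz = 7138.4 × 0.28073 = 2004.0 m.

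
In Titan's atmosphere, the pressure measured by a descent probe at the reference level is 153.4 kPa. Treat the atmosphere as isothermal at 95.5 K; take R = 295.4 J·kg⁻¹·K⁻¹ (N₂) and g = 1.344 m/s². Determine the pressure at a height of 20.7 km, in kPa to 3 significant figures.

P ≈ 57.2 kPa

Scale height: H = RT/g = 295.4 × 95.5 / 1.344 = 20990 m.
Barometric formula: P = P₀ exp(−z/H).
z/H = 20700/20990 = 0.98618; exp(−0.98618) = 0.37300.
P = 153.4 × 0.37300 = 57.218 kPa.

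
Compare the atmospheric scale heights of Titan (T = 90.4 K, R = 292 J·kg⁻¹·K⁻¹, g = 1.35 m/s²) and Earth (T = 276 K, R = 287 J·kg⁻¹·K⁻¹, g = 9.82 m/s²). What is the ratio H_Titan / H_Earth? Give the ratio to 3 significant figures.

H_Titan/H_Earth ≈ 2.42

H = RT/g for each body.
H_Titan = 292 × 90.4 / 1.35 = 19553 m.
H_Earth = 287 × 276 / 9.82 = 8066.4 m.
H_Titan/H_Earth = 19553/8066.4 = 2.4240.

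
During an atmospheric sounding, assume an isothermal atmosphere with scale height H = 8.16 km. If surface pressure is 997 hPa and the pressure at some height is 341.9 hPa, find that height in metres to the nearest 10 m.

Invert the barometric formula: z = H ln(P₀/P).
P₀/P = 997/341.9 = 2.9161; ln(2.9161) = 1.0702.
z = 8160.0 × 1.0702 = 8732.8 m.

z ≈ 8730 m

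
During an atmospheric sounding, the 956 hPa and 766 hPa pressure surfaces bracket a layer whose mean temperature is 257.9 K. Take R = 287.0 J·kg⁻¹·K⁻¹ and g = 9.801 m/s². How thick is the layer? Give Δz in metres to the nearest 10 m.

Hypsometric equation: Δz = (R T̄/g) ln(P₁/P₂).
R T̄/g = 287.0 × 257.9 / 9.801 = 7552.0 m.
ln(956/766) = ln(1.2480) = 0.22154.
Δz = 7552.0 × 0.22154 = 1673.1 m.

Δz ≈ 1670 m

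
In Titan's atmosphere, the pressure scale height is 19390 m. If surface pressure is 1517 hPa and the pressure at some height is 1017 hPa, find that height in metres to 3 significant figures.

z ≈ 7750 m

Invert the barometric formula: z = H ln(P₀/P).
P₀/P = 1517/1017 = 1.4916; ln(1.4916) = 0.39985.
z = 19390 × 0.39985 = 7753.1 m.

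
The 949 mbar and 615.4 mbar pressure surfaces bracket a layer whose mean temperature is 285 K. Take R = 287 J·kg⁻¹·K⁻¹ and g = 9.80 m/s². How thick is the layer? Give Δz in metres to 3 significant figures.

Δz ≈ 3620 m

Hypsometric equation: Δz = (R T̄/g) ln(P₁/P₂).
R T̄/g = 287 × 285 / 9.80 = 8346.4 m.
ln(949/615.4) = ln(1.5421) = 0.43315.
Δz = 8346.4 × 0.43315 = 3615.2 m.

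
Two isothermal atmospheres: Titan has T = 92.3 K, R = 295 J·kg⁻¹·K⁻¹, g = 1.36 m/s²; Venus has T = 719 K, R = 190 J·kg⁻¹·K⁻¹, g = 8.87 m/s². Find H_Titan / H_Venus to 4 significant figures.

H_Titan/H_Venus ≈ 1.300

H = RT/g for each body.
H_Titan = 295 × 92.3 / 1.36 = 20021 m.
H_Venus = 190 × 719 / 8.87 = 15401 m.
H_Titan/H_Venus = 20021/15401 = 1.3000.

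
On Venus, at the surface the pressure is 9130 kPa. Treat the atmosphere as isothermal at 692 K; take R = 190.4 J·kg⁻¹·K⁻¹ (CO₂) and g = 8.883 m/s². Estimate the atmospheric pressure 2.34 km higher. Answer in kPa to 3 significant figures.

P ≈ 7800 kPa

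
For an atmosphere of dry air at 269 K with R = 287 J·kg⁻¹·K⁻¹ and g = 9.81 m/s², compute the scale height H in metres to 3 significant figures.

The scale height of an isothermal atmosphere is H = RT/g.
H = 287 × 269 / 9.81 = 77203/9.81 = 7869.8 m.

H ≈ 7870 m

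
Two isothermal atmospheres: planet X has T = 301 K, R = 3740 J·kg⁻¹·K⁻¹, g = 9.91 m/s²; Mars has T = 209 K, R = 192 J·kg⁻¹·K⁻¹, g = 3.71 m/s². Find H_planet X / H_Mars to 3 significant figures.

H_planet X/H_Mars ≈ 10.5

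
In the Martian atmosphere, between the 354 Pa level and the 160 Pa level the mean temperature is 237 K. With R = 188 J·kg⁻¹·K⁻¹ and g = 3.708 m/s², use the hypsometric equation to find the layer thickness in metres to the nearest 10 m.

Δz ≈ 9540 m

Hypsometric equation: Δz = (R T̄/g) ln(P₁/P₂).
R T̄/g = 188 × 237 / 3.708 = 12016 m.
ln(354/160) = ln(2.2125) = 0.79412.
Δz = 12016 × 0.79412 = 9542.1 m.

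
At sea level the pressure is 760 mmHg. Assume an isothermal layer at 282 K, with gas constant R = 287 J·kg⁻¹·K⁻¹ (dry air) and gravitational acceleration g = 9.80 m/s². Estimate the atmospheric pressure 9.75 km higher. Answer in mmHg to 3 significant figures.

P ≈ 233 mmHg

Scale height: H = RT/g = 287 × 282 / 9.80 = 8258.6 m.
Barometric formula: P = P₀ exp(−z/H).
z/H = 9750.0/8258.6 = 1.1806; exp(−1.1806) = 0.30709.
P = 760 × 0.30709 = 233.39 mmHg.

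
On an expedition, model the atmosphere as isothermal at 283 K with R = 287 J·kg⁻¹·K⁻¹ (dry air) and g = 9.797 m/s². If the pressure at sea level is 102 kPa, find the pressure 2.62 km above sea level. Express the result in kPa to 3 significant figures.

Scale height: H = RT/g = 287 × 283 / 9.797 = 8290.4 m.
Barometric formula: P = P₀ exp(−z/H).
z/H = 2620.0/8290.4 = 0.31603; exp(−0.31603) = 0.72904.
P = 102 × 0.72904 = 74.362 kPa.

P ≈ 74.4 kPa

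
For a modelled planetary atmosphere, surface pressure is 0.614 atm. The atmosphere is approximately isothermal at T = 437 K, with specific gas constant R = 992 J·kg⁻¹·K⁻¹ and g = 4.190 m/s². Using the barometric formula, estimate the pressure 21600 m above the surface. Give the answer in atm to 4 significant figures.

Scale height: H = RT/g = 992 × 437 / 4.190 = 103460 m.
Barometric formula: P = P₀ exp(−z/H).
z/H = 21600/103460 = 0.20878; exp(−0.20878) = 0.81157.
P = 0.614 × 0.81157 = 0.49830 atm.

P ≈ 0.4983 atm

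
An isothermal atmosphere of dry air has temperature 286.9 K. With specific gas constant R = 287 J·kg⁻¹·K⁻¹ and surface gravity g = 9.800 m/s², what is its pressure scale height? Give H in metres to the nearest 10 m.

The scale height of an isothermal atmosphere is H = RT/g.
H = 287 × 286.9 / 9.800 = 82340/9.800 = 8402.0 m.

H ≈ 8400 m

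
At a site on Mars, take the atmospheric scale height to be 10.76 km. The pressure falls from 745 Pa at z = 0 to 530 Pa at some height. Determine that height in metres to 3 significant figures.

z ≈ 3660 m

Invert the barometric formula: z = H ln(P₀/P).
P₀/P = 745/530 = 1.4057; ln(1.4057) = 0.34054.
z = 10760 × 0.34054 = 3664.2 m.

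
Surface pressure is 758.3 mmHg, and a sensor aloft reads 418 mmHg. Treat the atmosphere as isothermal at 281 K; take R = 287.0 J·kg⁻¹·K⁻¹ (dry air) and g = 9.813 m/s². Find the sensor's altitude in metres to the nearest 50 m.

z ≈ 4900 m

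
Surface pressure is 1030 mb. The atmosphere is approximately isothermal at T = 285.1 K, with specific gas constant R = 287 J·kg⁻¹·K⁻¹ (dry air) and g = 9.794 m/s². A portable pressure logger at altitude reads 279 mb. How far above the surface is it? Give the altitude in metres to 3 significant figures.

Scale height: H = RT/g = 287 × 285.1 / 9.794 = 8354.5 m.
Invert the barometric formula: z = H ln(P₀/P).
P₀/P = 1030/279 = 3.6918; ln(3.6918) = 1.3061.
z = 8354.5 × 1.3061 = 10912 m.

z ≈ 10900 m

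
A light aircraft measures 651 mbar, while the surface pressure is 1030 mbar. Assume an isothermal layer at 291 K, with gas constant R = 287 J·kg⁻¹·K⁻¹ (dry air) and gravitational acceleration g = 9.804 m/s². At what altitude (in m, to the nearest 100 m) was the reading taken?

z ≈ 3900 m

Scale height: H = RT/g = 287 × 291 / 9.804 = 8518.7 m.
Invert the barometric formula: z = H ln(P₀/P).
P₀/P = 1030/651 = 1.5822; ln(1.5822) = 0.45882.
z = 8518.7 × 0.45882 = 3908.5 m.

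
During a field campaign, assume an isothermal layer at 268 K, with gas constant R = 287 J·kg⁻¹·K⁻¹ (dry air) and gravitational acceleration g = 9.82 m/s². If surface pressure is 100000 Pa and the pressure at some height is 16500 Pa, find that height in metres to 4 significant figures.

z ≈ 14110 m

Scale height: H = RT/g = 287 × 268 / 9.82 = 7832.6 m.
Invert the barometric formula: z = H ln(P₀/P).
P₀/P = 100000/16500 = 6.0606; ln(6.0606) = 1.8018.
z = 7832.6 × 1.8018 = 14113 m.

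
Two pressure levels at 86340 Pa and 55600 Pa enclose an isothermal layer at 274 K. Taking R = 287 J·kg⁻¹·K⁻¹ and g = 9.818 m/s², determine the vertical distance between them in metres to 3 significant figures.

Δz ≈ 3530 m

Hypsometric equation: Δz = (R T̄/g) ln(P₁/P₂).
R T̄/g = 287 × 274 / 9.818 = 8009.6 m.
ln(86340/55600) = ln(1.5529) = 0.44012.
Δz = 8009.6 × 0.44012 = 3525.2 m.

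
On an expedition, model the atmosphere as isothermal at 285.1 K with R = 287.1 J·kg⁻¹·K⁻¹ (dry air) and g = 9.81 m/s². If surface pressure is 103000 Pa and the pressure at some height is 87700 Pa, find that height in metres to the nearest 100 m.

Scale height: H = RT/g = 287.1 × 285.1 / 9.81 = 8343.8 m.
Invert the barometric formula: z = H ln(P₀/P).
P₀/P = 103000/87700 = 1.1745; ln(1.1745) = 0.16084.
z = 8343.8 × 0.16084 = 1342.0 m.

z ≈ 1300 m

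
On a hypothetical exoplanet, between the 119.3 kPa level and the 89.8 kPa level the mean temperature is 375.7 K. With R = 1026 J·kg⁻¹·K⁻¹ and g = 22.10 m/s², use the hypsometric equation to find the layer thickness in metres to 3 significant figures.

Δz ≈ 4950 m

Hypsometric equation: Δz = (R T̄/g) ln(P₁/P₂).
R T̄/g = 1026 × 375.7 / 22.10 = 17442 m.
ln(119.3/89.8) = ln(1.3285) = 0.28405.
Δz = 17442 × 0.28405 = 4954.4 m.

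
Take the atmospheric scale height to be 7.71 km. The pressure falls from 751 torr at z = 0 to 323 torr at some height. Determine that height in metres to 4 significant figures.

z ≈ 6505 m

Invert the barometric formula: z = H ln(P₀/P).
P₀/P = 751/323 = 2.3251; ln(2.3251) = 0.84376.
z = 7710.0 × 0.84376 = 6505.4 m.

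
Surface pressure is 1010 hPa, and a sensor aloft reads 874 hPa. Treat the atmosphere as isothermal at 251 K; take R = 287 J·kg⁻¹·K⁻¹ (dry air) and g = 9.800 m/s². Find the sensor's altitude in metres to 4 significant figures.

z ≈ 1063 m

Scale height: H = RT/g = 287 × 251 / 9.800 = 7350.7 m.
Invert the barometric formula: z = H ln(P₀/P).
P₀/P = 1010/874 = 1.1556; ln(1.1556) = 0.14462.
z = 7350.7 × 0.14462 = 1063.1 m.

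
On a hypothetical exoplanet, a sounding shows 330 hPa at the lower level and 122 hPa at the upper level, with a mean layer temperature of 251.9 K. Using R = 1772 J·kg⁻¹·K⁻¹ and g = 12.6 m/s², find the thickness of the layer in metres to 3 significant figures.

Hypsometric equation: Δz = (R T̄/g) ln(P₁/P₂).
R T̄/g = 1772 × 251.9 / 12.6 = 35426 m.
ln(330/122) = ln(2.7049) = 0.99506.
Δz = 35426 × 0.99506 = 35251 m.

Δz ≈ 35300 m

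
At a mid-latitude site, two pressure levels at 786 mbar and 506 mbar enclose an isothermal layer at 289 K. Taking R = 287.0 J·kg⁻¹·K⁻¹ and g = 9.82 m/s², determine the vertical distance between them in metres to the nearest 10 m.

Δz ≈ 3720 m

Hypsometric equation: Δz = (R T̄/g) ln(P₁/P₂).
R T̄/g = 287.0 × 289 / 9.82 = 8446.3 m.
ln(786/506) = ln(1.5534) = 0.44045.
Δz = 8446.3 × 0.44045 = 3720.2 m.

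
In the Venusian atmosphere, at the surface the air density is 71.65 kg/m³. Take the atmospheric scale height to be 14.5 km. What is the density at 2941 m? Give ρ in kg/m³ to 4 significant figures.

ρ ≈ 58.50 kg/m³

In an isothermal atmosphere, density decays like pressure: ρ = ρ₀ exp(−z/H).
z/H = 2941.0/14500 = 0.20283; exp(−0.20283) = 0.81642.
ρ = 71.65 × 0.81642 = 58.496 kg/m³.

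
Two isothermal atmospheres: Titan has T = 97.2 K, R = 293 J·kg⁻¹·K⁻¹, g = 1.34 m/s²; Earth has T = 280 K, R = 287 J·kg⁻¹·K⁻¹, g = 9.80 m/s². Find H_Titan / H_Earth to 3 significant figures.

H = RT/g for each body.
H_Titan = 293 × 97.2 / 1.34 = 21253 m.
H_Earth = 287 × 280 / 9.80 = 8200.0 m.
H_Titan/H_Earth = 21253/8200.0 = 2.5918.

H_Titan/H_Earth ≈ 2.59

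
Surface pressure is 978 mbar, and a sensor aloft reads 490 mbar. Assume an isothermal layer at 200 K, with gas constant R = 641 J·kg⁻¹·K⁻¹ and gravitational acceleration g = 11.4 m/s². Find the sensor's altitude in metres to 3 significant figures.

z ≈ 7770 m

Scale height: H = RT/g = 641 × 200 / 11.4 = 11246 m.
Invert the barometric formula: z = H ln(P₀/P).
P₀/P = 978/490 = 1.9959; ln(1.9959) = 0.69110.
z = 11246 × 0.69110 = 7772.1 m.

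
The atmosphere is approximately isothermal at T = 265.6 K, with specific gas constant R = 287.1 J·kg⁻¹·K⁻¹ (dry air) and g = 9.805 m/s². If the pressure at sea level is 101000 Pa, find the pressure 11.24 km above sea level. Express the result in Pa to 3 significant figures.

P ≈ 23800 Pa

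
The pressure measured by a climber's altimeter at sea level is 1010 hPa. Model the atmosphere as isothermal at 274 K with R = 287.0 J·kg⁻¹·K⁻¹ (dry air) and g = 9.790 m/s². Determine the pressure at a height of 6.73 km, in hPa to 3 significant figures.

P ≈ 437 hPa

Scale height: H = RT/g = 287.0 × 274 / 9.790 = 8032.5 m.
Barometric formula: P = P₀ exp(−z/H).
z/H = 6730.0/8032.5 = 0.83785; exp(−0.83785) = 0.43264.
P = 1010 × 0.43264 = 436.97 hPa.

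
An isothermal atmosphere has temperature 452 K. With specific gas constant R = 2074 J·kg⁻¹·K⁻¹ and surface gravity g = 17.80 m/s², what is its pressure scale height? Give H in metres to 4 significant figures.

H ≈ 52670 m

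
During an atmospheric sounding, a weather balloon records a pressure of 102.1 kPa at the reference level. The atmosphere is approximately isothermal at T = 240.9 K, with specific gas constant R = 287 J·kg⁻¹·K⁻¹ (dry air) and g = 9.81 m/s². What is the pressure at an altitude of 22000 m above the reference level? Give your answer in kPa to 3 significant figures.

P ≈ 4.50 kPa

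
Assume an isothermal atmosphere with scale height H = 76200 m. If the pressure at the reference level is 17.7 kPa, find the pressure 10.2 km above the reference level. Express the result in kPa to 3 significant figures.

Barometric formula: P = P₀ exp(−z/H).
z/H = 10200/76200 = 0.13386; exp(−0.13386) = 0.87471.
P = 17.7 × 0.87471 = 15.482 kPa.

P ≈ 15.5 kPa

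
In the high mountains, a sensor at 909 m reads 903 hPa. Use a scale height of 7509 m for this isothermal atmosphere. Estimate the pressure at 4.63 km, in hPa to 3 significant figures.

P ≈ 550 hPa

Between two levels, P₂ = P₁ exp(−Δz/H) with Δz = z₂ − z₁.
Δz = 4630.0 − 909.00 = 3721.0 m; Δz/H = 3721.0/7509.0 = 0.49554.
P₂ = 903 × exp(−0.49554) = 903 × 0.60924 = 550.14 hPa.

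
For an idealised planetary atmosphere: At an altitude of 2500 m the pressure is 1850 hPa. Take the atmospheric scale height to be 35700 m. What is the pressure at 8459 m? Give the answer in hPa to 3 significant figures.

P ≈ 1570 hPa

Between two levels, P₂ = P₁ exp(−Δz/H) with Δz = z₂ − z₁.
Δz = 8459.0 − 2500.0 = 5959.0 m; Δz/H = 5959.0/35700 = 0.16692.
P₂ = 1850 × exp(−0.16692) = 1850 × 0.84627 = 1565.6 hPa.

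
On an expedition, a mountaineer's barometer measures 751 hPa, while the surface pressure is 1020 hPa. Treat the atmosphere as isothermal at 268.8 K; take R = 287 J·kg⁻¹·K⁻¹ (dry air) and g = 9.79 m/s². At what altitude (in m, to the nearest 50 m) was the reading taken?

Scale height: H = RT/g = 287 × 268.8 / 9.79 = 7880.0 m.
Invert the barometric formula: z = H ln(P₀/P).
P₀/P = 1020/751 = 1.3582; ln(1.3582) = 0.30616.
z = 7880.0 × 0.30616 = 2412.5 m.

z ≈ 2400 m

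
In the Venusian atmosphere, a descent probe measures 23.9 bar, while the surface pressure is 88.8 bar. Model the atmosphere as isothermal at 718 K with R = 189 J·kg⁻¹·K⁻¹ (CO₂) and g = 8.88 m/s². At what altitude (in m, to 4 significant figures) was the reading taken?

Scale height: H = RT/g = 189 × 718 / 8.88 = 15282 m.
Invert the barometric formula: z = H ln(P₀/P).
P₀/P = 88.8/23.9 = 3.7155; ln(3.7155) = 1.3125.
z = 15282 × 1.3125 = 20058 m.

z ≈ 20060 m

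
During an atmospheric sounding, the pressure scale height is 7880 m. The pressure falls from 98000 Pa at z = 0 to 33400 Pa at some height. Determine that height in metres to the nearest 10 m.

z ≈ 8480 m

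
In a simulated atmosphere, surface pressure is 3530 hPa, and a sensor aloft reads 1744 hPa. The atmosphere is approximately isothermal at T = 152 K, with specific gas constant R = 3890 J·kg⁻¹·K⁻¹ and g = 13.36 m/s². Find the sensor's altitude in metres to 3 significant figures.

z ≈ 31200 m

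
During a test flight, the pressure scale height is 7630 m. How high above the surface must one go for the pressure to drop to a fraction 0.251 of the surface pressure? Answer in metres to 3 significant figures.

Set P/P₀ = exp(−z/H) = 0.251, so z = −H ln(0.251).
−ln(0.251) = 1.3823; z = 7630.0 × 1.3823 = 10547 m.

z ≈ 10500 m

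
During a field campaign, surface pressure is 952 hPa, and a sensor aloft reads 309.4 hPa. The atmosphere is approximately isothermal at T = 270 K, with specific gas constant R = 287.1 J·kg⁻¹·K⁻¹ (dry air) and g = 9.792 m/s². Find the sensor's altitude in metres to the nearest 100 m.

z ≈ 8900 m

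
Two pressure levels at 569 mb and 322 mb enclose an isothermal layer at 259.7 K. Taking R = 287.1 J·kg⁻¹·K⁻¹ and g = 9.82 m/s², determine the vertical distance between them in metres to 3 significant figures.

Hypsometric equation: Δz = (R T̄/g) ln(P₁/P₂).
R T̄/g = 287.1 × 259.7 / 9.82 = 7592.7 m.
ln(569/322) = ln(1.7671) = 0.56934.
Δz = 7592.7 × 0.56934 = 4322.8 m.

Δz ≈ 4320 m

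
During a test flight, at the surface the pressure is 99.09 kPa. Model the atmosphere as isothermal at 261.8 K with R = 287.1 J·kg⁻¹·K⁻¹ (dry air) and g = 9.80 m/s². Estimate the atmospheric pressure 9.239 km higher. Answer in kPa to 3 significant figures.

P ≈ 29.7 kPa

Scale height: H = RT/g = 287.1 × 261.8 / 9.80 = 7669.7 m.
Barometric formula: P = P₀ exp(−z/H).
z/H = 9239.0/7669.7 = 1.2046; exp(−1.2046) = 0.29981.
P = 99.09 × 0.29981 = 29.708 kPa.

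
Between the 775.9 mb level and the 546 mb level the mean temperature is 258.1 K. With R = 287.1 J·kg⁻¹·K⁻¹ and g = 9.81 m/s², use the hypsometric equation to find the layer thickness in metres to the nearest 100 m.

Δz ≈ 2700 m

Hypsometric equation: Δz = (R T̄/g) ln(P₁/P₂).
R T̄/g = 287.1 × 258.1 / 9.81 = 7553.6 m.
ln(775.9/546) = ln(1.4211) = 0.35143.
Δz = 7553.6 × 0.35143 = 2654.6 m.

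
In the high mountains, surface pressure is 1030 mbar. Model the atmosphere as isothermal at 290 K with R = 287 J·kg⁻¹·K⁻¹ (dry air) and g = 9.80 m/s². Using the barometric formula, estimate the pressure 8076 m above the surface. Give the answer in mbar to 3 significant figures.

Scale height: H = RT/g = 287 × 290 / 9.80 = 8492.9 m.
Barometric formula: P = P₀ exp(−z/H).
z/H = 8076.0/8492.9 = 0.95091; exp(−0.95091) = 0.38639.
P = 1030 × 0.38639 = 397.98 mbar.

P ≈ 398 mbar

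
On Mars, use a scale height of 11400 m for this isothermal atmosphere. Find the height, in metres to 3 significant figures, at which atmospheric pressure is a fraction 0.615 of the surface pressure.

z ≈ 5540 m

Set P/P₀ = exp(−z/H) = 0.615, so z = −H ln(0.615).
−ln(0.615) = 0.48613; z = 11400 × 0.48613 = 5541.9 m.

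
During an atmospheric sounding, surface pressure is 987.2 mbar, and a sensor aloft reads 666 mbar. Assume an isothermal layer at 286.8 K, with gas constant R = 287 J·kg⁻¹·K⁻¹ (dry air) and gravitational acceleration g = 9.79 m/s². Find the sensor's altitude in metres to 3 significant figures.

z ≈ 3310 m

Scale height: H = RT/g = 287 × 286.8 / 9.79 = 8407.7 m.
Invert the barometric formula: z = H ln(P₀/P).
P₀/P = 987.2/666 = 1.4823; ln(1.4823) = 0.39359.
z = 8407.7 × 0.39359 = 3309.2 m.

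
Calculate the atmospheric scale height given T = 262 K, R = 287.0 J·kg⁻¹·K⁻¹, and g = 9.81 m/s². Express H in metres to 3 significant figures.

H ≈ 7670 m

The scale height of an isothermal atmosphere is H = RT/g.
H = 287.0 × 262 / 9.81 = 75194/9.81 = 7665.0 m.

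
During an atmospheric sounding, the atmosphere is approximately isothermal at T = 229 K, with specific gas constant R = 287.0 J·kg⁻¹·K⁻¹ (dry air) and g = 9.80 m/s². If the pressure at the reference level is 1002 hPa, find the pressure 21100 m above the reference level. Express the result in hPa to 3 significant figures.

Scale height: H = RT/g = 287.0 × 229 / 9.80 = 6706.4 m.
Barometric formula: P = P₀ exp(−z/H).
z/H = 21100/6706.4 = 3.1462; exp(−3.1462) = 0.043015.
P = 1002 × 0.043015 = 43.101 hPa.

P ≈ 43.1 hPa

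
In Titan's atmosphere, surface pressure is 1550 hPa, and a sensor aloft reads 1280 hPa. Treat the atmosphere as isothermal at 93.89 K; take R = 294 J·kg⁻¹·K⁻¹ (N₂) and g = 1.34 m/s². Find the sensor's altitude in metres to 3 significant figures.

Scale height: H = RT/g = 294 × 93.89 / 1.34 = 20600 m.
Invert the barometric formula: z = H ln(P₀/P).
P₀/P = 1550/1280 = 1.2109; ln(1.2109) = 0.19136.
z = 20600 × 0.19136 = 3942.0 m.

z ≈ 3940 m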